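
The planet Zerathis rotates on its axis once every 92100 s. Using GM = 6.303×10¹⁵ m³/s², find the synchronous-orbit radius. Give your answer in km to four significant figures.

A synchronous orbit has period T, so by Kepler's third law a = (μT²/4π²)^(1/3).
μT²/4π² = 6.303×10¹⁵ × (9.210×10⁴)² / 39.48 = 1.354×10²⁴ m³.
a = 1.106×10⁸ m = 1.1064×10⁵ km.

r_sync ≈ 1.106×10⁵ km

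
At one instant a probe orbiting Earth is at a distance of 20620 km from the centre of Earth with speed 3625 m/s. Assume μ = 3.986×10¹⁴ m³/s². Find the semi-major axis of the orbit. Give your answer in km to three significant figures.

r = 2.062×10⁷ m.
Specific orbital energy ε = v²/2 − μ/r = (3625)²/2 − 3.986×10¹⁴/2.062×10⁷ = -1.276×10⁷ J/kg.
Since ε = −μ/(2a), a = −μ/(2ε) = 1.562×10⁷ m = 15619 km.

a ≈ 15600 km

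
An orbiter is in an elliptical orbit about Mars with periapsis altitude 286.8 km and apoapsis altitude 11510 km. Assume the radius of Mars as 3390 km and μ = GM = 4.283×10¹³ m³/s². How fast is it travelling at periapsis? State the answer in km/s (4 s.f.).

r_p = 3390 + 286.8 = 3676.8 km = 3.6768×10⁶ m.
r_a = 3390 + 11510 = 14900 km = 1.4900×10⁷ m.
Semi-major axis a = (r_p + r_a)/2 = 9288.4 km = 9.288×10⁶ m.
Vis-viva: v² = μ(2/r − 1/a) = 4.283×10¹³ × (5.440×10⁻⁷ − 1.077×10⁻⁷) = 1.869×10⁷ m²/s².
v = 4323 m/s = 4.323 km/s.

v ≈ 4.323 km/s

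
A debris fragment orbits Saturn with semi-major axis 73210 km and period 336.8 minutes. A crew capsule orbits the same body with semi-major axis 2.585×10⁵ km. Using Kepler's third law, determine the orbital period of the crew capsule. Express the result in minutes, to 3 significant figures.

Kepler's third law: T² ∝ a³, so T₂ = T₁ (a₂/a₁)^(3/2).
a₂/a₁ = 3.531, (a₂/a₁)^(3/2) = 6.635.
T₂ = 336.8 × 6.635 = 2235 minutes.

T₂ ≈ 2230 minutes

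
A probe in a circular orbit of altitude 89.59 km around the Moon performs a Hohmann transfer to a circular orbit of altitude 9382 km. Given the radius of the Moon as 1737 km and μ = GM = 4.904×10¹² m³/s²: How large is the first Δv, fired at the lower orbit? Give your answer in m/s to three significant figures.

Δv ≈ 509 m/s

r₁ = 1737 + 89.59 = 1826.6 km = 1.8266×10⁶ m.
r₂ = 1737 + 9382 = 11119 km = 1.1119×10⁷ m.
Transfer ellipse a_t = (r₁ + r₂)/2 = 6.473×10⁶ m.
At r₁: circular v_c1 = √(μ/r₁) = 1639 m/s; transfer-perilune v_p = √[μ(2/r₁ − 1/a_t)] = 2148 m/s.
Δv₁ = v_p − v_c1 = 509.0 m/s.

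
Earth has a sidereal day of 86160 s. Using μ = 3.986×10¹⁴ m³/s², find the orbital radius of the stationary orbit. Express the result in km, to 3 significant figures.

A synchronous orbit has period T, so by Kepler's third law a = (μT²/4π²)^(1/3).
μT²/4π² = 3.986×10¹⁴ × (8.616×10⁴)² / 39.48 = 7.495×10²² m³.
a = 4.216×10⁷ m = 42163 km.

r_sync ≈ 42200 km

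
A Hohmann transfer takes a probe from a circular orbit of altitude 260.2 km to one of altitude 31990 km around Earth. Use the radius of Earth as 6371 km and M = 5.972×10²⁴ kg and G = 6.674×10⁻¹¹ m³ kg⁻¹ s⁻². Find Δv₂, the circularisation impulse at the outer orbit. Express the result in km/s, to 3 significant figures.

Δv ≈ 1.47 km/s

μ = GM = 6.674×10⁻¹¹ × 5.972×10²⁴ = 3.986×10¹⁴ m³/s².
r₁ = 6371 + 260.2 = 6631.2 km = 6.6312×10⁶ m.
r₂ = 6371 + 31990 = 38361 km = 3.8361×10⁷ m.
Transfer ellipse a_t = (r₁ + r₂)/2 = 2.250×10⁷ m.
At r₁: circular v_c1 = √(μ/r₁) = 7753 m/s; transfer-perigee v_p = √[μ(2/r₁ − 1/a_t)] = 10120 m/s.
At r₂: circular v_c2 = √(μ/r₂) = 3223 m/s; transfer-apogee v_a = √[μ(2/r₂ − 1/a_t)] = 1750 m/s.
Δv₂ = v_c2 − v_a = 1473 m/s.
= 1.473 km/s.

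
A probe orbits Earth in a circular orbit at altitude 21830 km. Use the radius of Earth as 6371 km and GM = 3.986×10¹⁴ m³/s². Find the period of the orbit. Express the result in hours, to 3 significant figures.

r = 6371 + 21830 = 28201 km = 2.8201×10⁷ m.
Kepler's third law: T = 2π√(r³/μ) = 2π√((2.820×10⁷)³ / 3.986×10¹⁴).
r³/μ = 5.627×10⁷ s², so T = 2π × 7.501×10³ = 4.713×10⁴ s.
Converting: 4.713×10⁴ s ÷ 3600 = 13.09 hours.

T ≈ 13.1 hours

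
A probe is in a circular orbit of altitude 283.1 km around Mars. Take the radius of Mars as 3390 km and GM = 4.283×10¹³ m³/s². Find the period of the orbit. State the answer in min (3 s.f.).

r = 3390 + 283.1 = 3673.1 km = 3.6731×10⁶ m.
Kepler's third law: T = 2π√(r³/μ) = 2π√((3.673×10⁶)³ / 4.283×10¹³).
r³/μ = 1.157×10⁶ s², so T = 2π × 1.076×10³ = 6.759×10³ s.
Converting: 6.759×10³ s ÷ 60.00 = 112.6 min.

T ≈ 113 min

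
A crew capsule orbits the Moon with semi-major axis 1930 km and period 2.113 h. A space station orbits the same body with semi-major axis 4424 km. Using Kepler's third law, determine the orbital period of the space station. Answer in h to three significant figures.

Kepler's third law: T² ∝ a³, so T₂ = T₁ (a₂/a₁)^(3/2).
a₂/a₁ = 2.292, (a₂/a₁)^(3/2) = 3.470.
T₂ = 2.113 × 3.470 = 7.333 h.

T₂ ≈ 7.33 h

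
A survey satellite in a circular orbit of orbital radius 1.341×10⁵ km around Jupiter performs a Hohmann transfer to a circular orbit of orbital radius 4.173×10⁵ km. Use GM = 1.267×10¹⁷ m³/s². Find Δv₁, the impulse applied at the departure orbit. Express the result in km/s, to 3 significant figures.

Δv ≈ 7.08 km/s

r₁ = 1.341×10⁵ km = 1.341×10⁸ m.
r₂ = 4.173×10⁵ km = 4.173×10⁸ m.
Transfer ellipse a_t = (r₁ + r₂)/2 = 2.757×10⁸ m.
At r₁: circular v_c1 = √(μ/r₁) = 30740 m/s; transfer-perijove v_p = √[μ(2/r₁ − 1/a_t)] = 37820 m/s.
Δv₁ = v_p − v_c1 = 7078 m/s.
= 7.078 km/s.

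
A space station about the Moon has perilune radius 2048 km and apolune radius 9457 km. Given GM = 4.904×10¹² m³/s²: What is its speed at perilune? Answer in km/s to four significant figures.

Semi-major axis a = (r_p + r_a)/2 = 5752.5 km = 5.752×10⁶ m.
Vis-viva: v² = μ(2/r − 1/a) = 4.904×10¹² × (9.766×10⁻⁷ − 1.738×10⁻⁷) = 3.937×10⁶ m²/s².
v = 1984 m/s = 1.984 km/s.

v ≈ 1.984 km/s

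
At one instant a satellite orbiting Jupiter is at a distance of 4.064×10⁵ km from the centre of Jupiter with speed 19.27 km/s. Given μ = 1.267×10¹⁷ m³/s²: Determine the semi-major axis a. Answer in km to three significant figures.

r = 4.064×10⁸ m.
Vis-viva rearranged: 1/a = 2/r − v²/μ = 4.921×10⁻⁹ − 2.931×10⁻⁹ = 1.990×10⁻⁹ m⁻¹.
a = 5.024×10⁸ m = 5.0240×10⁵ km.

a ≈ 5.02×10⁵ km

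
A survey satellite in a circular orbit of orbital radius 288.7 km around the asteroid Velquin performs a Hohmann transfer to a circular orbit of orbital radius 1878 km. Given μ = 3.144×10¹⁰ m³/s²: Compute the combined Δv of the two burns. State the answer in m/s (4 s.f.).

r₁ = 288.7 km = 2.887×10⁵ m.
r₂ = 1878 km = 1.878×10⁶ m.
Transfer ellipse a_t = (r₁ + r₂)/2 = 1.083×10⁶ m.
At r₁: circular v_c1 = √(μ/r₁) = 330.0 m/s; transfer-periapsis v_p = √[μ(2/r₁ − 1/a_t)] = 434.5 m/s.
Δv₁ = v_p − v_c1 = 104.5 m/s.
At r₂: circular v_c2 = √(μ/r₂) = 129.4 m/s; transfer-apoapsis v_a = √[μ(2/r₂ − 1/a_t)] = 66.79 m/s.
Δv₂ = v_c2 − v_a = 62.59 m/s.
Total Δv = Δv₁ + Δv₂ = 167.1 m/s.

Δv_total ≈ 167.1 m/s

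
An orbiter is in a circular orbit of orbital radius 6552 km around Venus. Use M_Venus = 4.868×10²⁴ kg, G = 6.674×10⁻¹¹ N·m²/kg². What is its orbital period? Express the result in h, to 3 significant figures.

T ≈ 1.62 h

μ = GM = 6.674×10⁻¹¹ × 4.868×10²⁴ = 3.249×10¹⁴ m³/s².
r = 6552 km = 6.552×10⁶ m.
Kepler's third law: T = 2π√(r³/μ) = 2π√((6.552×10⁶)³ / 3.249×10¹⁴).
r³/μ = 8.657×10⁵ s², so T = 2π × 9.304×10² = 5.846×10³ s.
Converting: 5.846×10³ s ÷ 3600 = 1.624 h.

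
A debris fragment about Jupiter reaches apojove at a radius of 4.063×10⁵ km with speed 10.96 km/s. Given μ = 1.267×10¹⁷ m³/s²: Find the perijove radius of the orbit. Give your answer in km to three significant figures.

perijove radius ≈ 96900 km

r_a = 4.063×10⁸ m.
Specific energy ε = v²/2 − μ/r = -2.518×10⁸ J/kg, so a = −μ/(2ε) = 2.516×10⁸ m.
The apsides satisfy r_p + r_a = 2a, so the perijove radius is 2a − r_a = 9.692×10⁷ m = 96922 km.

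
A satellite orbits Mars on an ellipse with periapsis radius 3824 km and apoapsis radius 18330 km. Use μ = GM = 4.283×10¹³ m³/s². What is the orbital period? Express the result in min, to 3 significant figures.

T ≈ 590 min

Semi-major axis a = (r_p + r_a)/2 = (3824.0 + 18330)/2 = 11077 km = 1.108×10⁷ m.
By Kepler's third law T = 2π√(a³/μ) = 2π × 5.633×10³ = 3.539×10⁴ s.
= 589.9 min.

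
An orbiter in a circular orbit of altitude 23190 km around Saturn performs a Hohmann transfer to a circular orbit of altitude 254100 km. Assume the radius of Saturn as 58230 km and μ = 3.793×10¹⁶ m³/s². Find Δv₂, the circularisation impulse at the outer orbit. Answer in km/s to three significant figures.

r₁ = 58230 + 23190 = 81420 km = 8.1420×10⁷ m.
r₂ = 58230 + 254100 = 312330 km = 3.1233×10⁸ m.
Transfer ellipse a_t = (r₁ + r₂)/2 = 1.969×10⁸ m.
At r₁: circular v_c1 = √(μ/r₁) = 21580 m/s; transfer-perikrone v_p = √[μ(2/r₁ − 1/a_t)] = 27190 m/s.
At r₂: circular v_c2 = √(μ/r₂) = 11020 m/s; transfer-apokrone v_a = √[μ(2/r₂ − 1/a_t)] = 7087 m/s.
Δv₂ = v_c2 − v_a = 3933 m/s.
= 3.933 km/s.

Δv ≈ 3.93 km/s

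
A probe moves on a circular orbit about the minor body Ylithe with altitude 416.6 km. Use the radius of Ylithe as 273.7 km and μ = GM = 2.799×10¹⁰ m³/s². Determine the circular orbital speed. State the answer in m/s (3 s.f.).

r = 273.7 + 416.6 = 690.30 km = 6.9030×10⁵ m.
For a circular orbit v = √(μ/r) = √(2.799×10¹⁰ / 6.903×10⁵) = √(4.055×10⁴) = 201.4 m/s.

v ≈ 201 m/s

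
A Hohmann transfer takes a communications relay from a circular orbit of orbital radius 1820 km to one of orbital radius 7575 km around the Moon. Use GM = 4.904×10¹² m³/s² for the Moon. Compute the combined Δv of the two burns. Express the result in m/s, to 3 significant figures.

r₁ = 1820 km = 1.820×10⁶ m.
r₂ = 7575 km = 7.575×10⁶ m.
Transfer ellipse a_t = (r₁ + r₂)/2 = 4.698×10⁶ m.
At r₁: circular v_c1 = √(μ/r₁) = 1641 m/s; transfer-perilune v_p = √[μ(2/r₁ − 1/a_t)] = 2084 m/s.
Δv₁ = v_p − v_c1 = 443.0 m/s.
At r₂: circular v_c2 = √(μ/r₂) = 804.6 m/s; transfer-apolune v_a = √[μ(2/r₂ − 1/a_t)] = 500.8 m/s.
Δv₂ = v_c2 − v_a = 303.8 m/s.
Total Δv = Δv₁ + Δv₂ = 746.8 m/s.

Δv_total ≈ 747 m/s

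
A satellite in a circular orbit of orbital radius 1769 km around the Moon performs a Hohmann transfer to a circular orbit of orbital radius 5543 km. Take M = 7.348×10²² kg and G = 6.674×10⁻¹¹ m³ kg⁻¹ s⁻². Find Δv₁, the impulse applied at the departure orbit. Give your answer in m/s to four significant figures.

Δv ≈ 385.1 m/s

μ = GM = 6.674×10⁻¹¹ × 7.348×10²² = 4.904×10¹² m³/s².
r₁ = 1769 km = 1.769×10⁶ m.
r₂ = 5543 km = 5.543×10⁶ m.
Transfer ellipse a_t = (r₁ + r₂)/2 = 3.656×10⁶ m.
At r₁: circular v_c1 = √(μ/r₁) = 1665 m/s; transfer-perilune v_p = √[μ(2/r₁ − 1/a_t)] = 2050 m/s.
Δv₁ = v_p − v_c1 = 385.1 m/s.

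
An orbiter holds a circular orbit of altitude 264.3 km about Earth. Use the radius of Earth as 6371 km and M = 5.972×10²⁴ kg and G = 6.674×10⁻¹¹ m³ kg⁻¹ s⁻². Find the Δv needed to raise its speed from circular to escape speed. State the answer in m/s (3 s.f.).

μ = GM = 6.674×10⁻¹¹ × 5.972×10²⁴ = 3.986×10¹⁴ m³/s².
r = 6371 + 264.3 = 6635.3 km = 6.6353×10⁶ m.
Circular speed v_c = √(μ/r) = 7750 m/s.
Escape speed v_esc = √(2μ/r) = √2 × v_c = 10960 m/s.
Δv = v_esc − v_c = 3210 m/s.

Δv ≈ 3210 m/s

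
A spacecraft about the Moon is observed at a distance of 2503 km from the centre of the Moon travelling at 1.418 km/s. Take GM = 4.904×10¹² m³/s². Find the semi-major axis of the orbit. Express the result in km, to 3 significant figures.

r = 2.503×10⁶ m.
Specific orbital energy ε = v²/2 − μ/r = (1418)²/2 − 4.904×10¹²/2.503×10⁶ = -9.539×10⁵ J/kg.
Since ε = −μ/(2a), a = −μ/(2ε) = 2.571×10⁶ m = 2570.5 km.

a ≈ 2570 km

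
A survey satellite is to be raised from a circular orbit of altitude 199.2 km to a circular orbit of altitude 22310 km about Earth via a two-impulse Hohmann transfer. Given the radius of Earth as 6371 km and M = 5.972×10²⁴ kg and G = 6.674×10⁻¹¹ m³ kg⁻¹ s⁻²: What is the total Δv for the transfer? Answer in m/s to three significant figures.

Δv_total ≈ 3600 m/s

μ = GM = 6.674×10⁻¹¹ × 5.972×10²⁴ = 3.986×10¹⁴ m³/s².
r₁ = 6371 + 199.2 = 6570.2 km = 6.5702×10⁶ m.
r₂ = 6371 + 22310 = 28681 km = 2.8681×10⁷ m.
Transfer ellipse a_t = (r₁ + r₂)/2 = 1.763×10⁷ m.
At r₁: circular v_c1 = √(μ/r₁) = 7789 m/s; transfer-perigee v_p = √[μ(2/r₁ − 1/a_t)] = 9935 m/s.
Δv₁ = v_p − v_c1 = 2147 m/s.
At r₂: circular v_c2 = √(μ/r₂) = 3728 m/s; transfer-apogee v_a = √[μ(2/r₂ − 1/a_t)] = 2276 m/s.
Δv₂ = v_c2 − v_a = 1452 m/s.
Total Δv = Δv₁ + Δv₂ = 3599 m/s.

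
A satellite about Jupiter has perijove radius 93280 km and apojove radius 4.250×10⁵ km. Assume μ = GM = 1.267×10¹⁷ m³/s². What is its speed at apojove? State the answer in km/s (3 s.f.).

v ≈ 10.4 km/s

Semi-major axis a = (r_p + r_a)/2 = 2.5914×10⁵ km = 2.591×10⁸ m.
Vis-viva: v² = μ(2/r − 1/a) = 1.267×10¹⁷ × (4.706×10⁻⁹ − 3.859×10⁻⁹) = 1.073×10⁸ m²/s².
v = 10360 m/s = 10.36 km/s.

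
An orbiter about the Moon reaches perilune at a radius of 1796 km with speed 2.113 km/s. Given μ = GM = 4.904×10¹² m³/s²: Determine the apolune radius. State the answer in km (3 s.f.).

apolune radius ≈ 8050 km

r_p = 1.796×10⁶ m.
Specific energy ε = v²/2 − μ/r = -4.981×10⁵ J/kg, so a = −μ/(2ε) = 4.922×10⁶ m.
The apsides satisfy r_p + r_a = 2a, so the apolune radius is 2a − r_p = 8.049×10⁶ m = 8048.9 km.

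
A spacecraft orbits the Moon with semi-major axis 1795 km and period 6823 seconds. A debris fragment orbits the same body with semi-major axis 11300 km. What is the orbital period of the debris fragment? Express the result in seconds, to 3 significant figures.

Kepler's third law: T² ∝ a³, so T₂ = T₁ (a₂/a₁)^(3/2).
a₂/a₁ = 6.295, (a₂/a₁)^(3/2) = 15.80.
T₂ = 6823 × 15.80 = 1.078×10⁵ seconds.

T₂ ≈ 1.08×10⁵ seconds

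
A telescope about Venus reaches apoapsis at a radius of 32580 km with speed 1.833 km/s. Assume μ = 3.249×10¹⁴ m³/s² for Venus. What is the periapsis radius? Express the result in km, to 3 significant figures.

periapsis radius ≈ 6600 km

r_a = 3.258×10⁷ m.
Specific energy ε = v²/2 − μ/r = -8.292×10⁶ J/kg, so a = −μ/(2ε) = 1.959×10⁷ m.
The apsides satisfy r_p + r_a = 2a, so the periapsis radius is 2a − r_a = 6.600×10⁶ m = 6600.3 km.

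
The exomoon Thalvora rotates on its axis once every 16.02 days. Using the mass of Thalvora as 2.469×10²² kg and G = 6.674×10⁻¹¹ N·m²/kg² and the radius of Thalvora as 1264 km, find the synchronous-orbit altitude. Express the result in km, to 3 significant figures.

h_sync ≈ 41800 km

μ = GM = 6.674×10⁻¹¹ × 2.469×10²² = 1.648×10¹² m³/s².
T = 16.02 days = 1.384×10⁶ s.
A synchronous orbit has period T, so by Kepler's third law a = (μT²/4π²)^(1/3).
μT²/4π² = 1.648×10¹² × (1.384×10⁶)² / 39.48 = 7.997×10²² m³.
a = 4.308×10⁷ m = 43082 km.
Altitude h = a − R = 43082 − 1264 = 41818 km.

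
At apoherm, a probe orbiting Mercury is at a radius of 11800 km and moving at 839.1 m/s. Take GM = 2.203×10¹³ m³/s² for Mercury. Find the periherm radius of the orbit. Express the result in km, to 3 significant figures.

r_a = 1.180×10⁷ m.
Specific energy ε = v²/2 − μ/r = -1.515×10⁶ J/kg, so a = −μ/(2ε) = 7.271×10⁶ m.
The apsides satisfy r_p + r_a = 2a, so the periherm radius is 2a − r_a = 2.742×10⁶ m = 2742.2 km.

periherm radius ≈ 2740 km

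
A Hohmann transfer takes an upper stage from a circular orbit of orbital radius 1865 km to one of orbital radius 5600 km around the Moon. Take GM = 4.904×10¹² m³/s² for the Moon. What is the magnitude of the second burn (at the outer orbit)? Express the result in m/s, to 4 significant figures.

Δv ≈ 274.3 m/s

r₁ = 1865 km = 1.865×10⁶ m.
r₂ = 5600 km = 5.600×10⁶ m.
Transfer ellipse a_t = (r₁ + r₂)/2 = 3.732×10⁶ m.
At r₁: circular v_c1 = √(μ/r₁) = 1622 m/s; transfer-perilune v_p = √[μ(2/r₁ − 1/a_t)] = 1986 m/s.
At r₂: circular v_c2 = √(μ/r₂) = 935.8 m/s; transfer-apolune v_a = √[μ(2/r₂ − 1/a_t)] = 661.5 m/s.
Δv₂ = v_c2 − v_a = 274.3 m/s.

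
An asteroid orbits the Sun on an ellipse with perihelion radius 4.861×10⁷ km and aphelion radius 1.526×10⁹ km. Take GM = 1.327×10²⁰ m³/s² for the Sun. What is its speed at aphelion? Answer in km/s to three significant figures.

v ≈ 2.32 km/s

Semi-major axis a = (r_p + r_a)/2 = 7.8730×10⁸ km = 7.873×10¹¹ m.
Vis-viva: v² = μ(2/r − 1/a) = 1.327×10²⁰ × (1.311×10⁻¹² − 1.270×10⁻¹²) = 5.369×10⁶ m²/s².
v = 2317 m/s = 2.317 km/s.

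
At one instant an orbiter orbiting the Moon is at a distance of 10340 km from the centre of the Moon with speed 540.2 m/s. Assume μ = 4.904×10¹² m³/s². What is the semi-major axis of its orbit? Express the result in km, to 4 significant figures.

r = 1.034×10⁷ m.
Vis-viva rearranged: 1/a = 2/r − v²/μ = 1.934×10⁻⁷ − 5.951×10⁻⁸ = 1.339×10⁻⁷ m⁻¹.
a = 7.467×10⁶ m = 7467.3 km.

a ≈ 7467 km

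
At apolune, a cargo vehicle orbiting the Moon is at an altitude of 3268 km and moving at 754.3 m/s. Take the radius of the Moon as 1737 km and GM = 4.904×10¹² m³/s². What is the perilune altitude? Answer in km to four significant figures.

perilune altitude ≈ 310.7 km

r_a = 1737 + 3268 = 5005.0 km = 5.005×10⁶ m.
Specific energy ε = v²/2 − μ/r = -6.953×10⁵ J/kg, so a = −μ/(2ε) = 3.526×10⁶ m.
The apsides satisfy r_p + r_a = 2a, so the perilune radius is 2a − r_a = 2.048×10⁶ m = 2047.7 km.
Perilune altitude = 2047.7 − 1737 = 310.71 km.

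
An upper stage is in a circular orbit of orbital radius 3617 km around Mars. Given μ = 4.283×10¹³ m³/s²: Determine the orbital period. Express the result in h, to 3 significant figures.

T ≈ 1.83 h

r = 3617 km = 3.617×10⁶ m.
Kepler's third law: T = 2π√(r³/μ) = 2π√((3.617×10⁶)³ / 4.283×10¹³).
r³/μ = 1.105×10⁶ s², so T = 2π × 1.051×10³ = 6.604×10³ s.
Converting: 6.604×10³ s ÷ 3600 = 1.835 h.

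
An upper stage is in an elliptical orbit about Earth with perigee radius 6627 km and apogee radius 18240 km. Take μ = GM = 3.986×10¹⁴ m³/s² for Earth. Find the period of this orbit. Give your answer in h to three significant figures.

T ≈ 3.83 h

Semi-major axis a = (r_p + r_a)/2 = (6627.0 + 18240)/2 = 12434 km = 1.243×10⁷ m.
By Kepler's third law T = 2π√(a³/μ) = 2π × 2.196×10³ = 1.380×10⁴ s.
= 3.833 h.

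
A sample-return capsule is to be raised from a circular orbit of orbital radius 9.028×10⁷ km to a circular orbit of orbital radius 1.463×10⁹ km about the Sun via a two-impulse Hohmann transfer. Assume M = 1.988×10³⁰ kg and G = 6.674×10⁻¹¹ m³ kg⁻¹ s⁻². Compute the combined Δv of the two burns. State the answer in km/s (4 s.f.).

μ = GM = 6.674×10⁻¹¹ × 1.988×10³⁰ = 1.327×10²⁰ m³/s².
r₁ = 9.028×10⁷ km = 9.028×10¹⁰ m.
r₂ = 1.463×10⁹ km = 1.463×10¹² m.
Transfer ellipse a_t = (r₁ + r₂)/2 = 7.766×10¹¹ m.
At r₁: circular v_c1 = √(μ/r₁) = 38340 m/s; transfer-perihelion v_p = √[μ(2/r₁ − 1/a_t)] = 52620 m/s.
Δv₁ = v_p − v_c1 = 14280 m/s.
At r₂: circular v_c2 = √(μ/r₂) = 9523 m/s; transfer-aphelion v_a = √[μ(2/r₂ − 1/a_t)] = 3247 m/s.
Δv₂ = v_c2 − v_a = 6276 m/s.
Total Δv = Δv₁ + Δv₂ = 20560 m/s = 20.56 km/s.

Δv_total ≈ 20.56 km/s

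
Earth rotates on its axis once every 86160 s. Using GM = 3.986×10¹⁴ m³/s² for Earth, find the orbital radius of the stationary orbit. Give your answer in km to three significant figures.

r_sync ≈ 42200 km

A synchronous orbit has period T, so by Kepler's third law a = (μT²/4π²)^(1/3).
μT²/4π² = 3.986×10¹⁴ × (8.616×10⁴)² / 39.48 = 7.495×10²² m³.
a = 4.216×10⁷ m = 42163 km.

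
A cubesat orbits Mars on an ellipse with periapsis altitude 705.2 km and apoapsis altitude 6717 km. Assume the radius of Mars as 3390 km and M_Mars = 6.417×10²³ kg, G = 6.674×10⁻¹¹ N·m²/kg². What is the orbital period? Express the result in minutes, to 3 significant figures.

T ≈ 303 minutes

μ = GM = 6.674×10⁻¹¹ × 6.417×10²³ = 4.283×10¹³ m³/s².
r_p = 3390 + 705.2 = 4095.2 km = 4.0952×10⁶ m.
r_a = 3390 + 6717 = 10107 km = 1.0107×10⁷ m.
Semi-major axis a = (r_p + r_a)/2 = (4095.2 + 10107)/2 = 7101.1 km = 7.101×10⁶ m.
By Kepler's third law T = 2π√(a³/μ) = 2π × 2.892×10³ = 1.817×10⁴ s.
= 302.8 minutes.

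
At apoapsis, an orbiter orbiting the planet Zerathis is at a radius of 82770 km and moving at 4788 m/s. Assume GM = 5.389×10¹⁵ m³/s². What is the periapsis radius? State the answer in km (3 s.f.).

r_a = 8.277×10⁷ m.
Specific energy ε = v²/2 − μ/r = -5.365×10⁷ J/kg, so a = −μ/(2ε) = 5.023×10⁷ m.
The apsides satisfy r_p + r_a = 2a, so the periapsis radius is 2a − r_a = 1.769×10⁷ m = 17685 km.

periapsis radius ≈ 17700 km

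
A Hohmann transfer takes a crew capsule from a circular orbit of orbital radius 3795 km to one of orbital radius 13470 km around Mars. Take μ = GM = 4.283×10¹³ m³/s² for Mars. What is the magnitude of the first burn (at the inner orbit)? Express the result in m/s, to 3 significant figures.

r₁ = 3795 km = 3.795×10⁶ m.
r₂ = 13470 km = 1.347×10⁷ m.
Transfer ellipse a_t = (r₁ + r₂)/2 = 8.632×10⁶ m.
At r₁: circular v_c1 = √(μ/r₁) = 3359 m/s; transfer-periapsis v_p = √[μ(2/r₁ − 1/a_t)] = 4196 m/s.
Δv₁ = v_p − v_c1 = 837.0 m/s.

Δv ≈ 837 m/s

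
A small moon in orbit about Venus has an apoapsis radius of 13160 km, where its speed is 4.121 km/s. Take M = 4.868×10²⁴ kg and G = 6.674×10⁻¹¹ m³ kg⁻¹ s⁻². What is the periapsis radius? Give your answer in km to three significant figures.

μ = GM = 6.674×10⁻¹¹ × 4.868×10²⁴ = 3.249×10¹⁴ m³/s².
r_a = 1.316×10⁷ m.
Specific energy ε = v²/2 − μ/r = -1.620×10⁷ J/kg, so a = −μ/(2ε) = 1.003×10⁷ m.
The apsides satisfy r_p + r_a = 2a, so the periapsis radius is 2a − r_a = 6.899×10⁶ m = 6899.4 km.

periapsis radius ≈ 6900 km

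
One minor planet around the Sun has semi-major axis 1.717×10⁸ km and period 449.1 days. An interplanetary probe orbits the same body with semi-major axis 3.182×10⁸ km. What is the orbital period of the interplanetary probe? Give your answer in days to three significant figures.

T₂ ≈ 1130 days

Kepler's third law: T² ∝ a³, so T₂ = T₁ (a₂/a₁)^(3/2).
a₂/a₁ = 1.853, (a₂/a₁)^(3/2) = 2.523.
T₂ = 449.1 × 2.523 = 1133 days.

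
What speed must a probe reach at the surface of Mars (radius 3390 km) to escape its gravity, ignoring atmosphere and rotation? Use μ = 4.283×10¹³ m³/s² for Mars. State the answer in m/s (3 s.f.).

r = R = 3.390×10⁶ m.
Escape speed v_esc = √(2μ/r) = √(2 × 4.283×10¹³ / 3.390×10⁶) = √(2.527×10⁷) = 5027 m/s.

v_esc ≈ 5030 m/s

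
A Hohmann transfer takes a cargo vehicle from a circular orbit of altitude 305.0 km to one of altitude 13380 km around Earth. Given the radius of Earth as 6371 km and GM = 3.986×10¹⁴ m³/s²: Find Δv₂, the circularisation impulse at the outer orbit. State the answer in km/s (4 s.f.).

Δv ≈ 1.299 km/s

r₁ = 6371 + 305.0 = 6676.0 km = 6.6760×10⁶ m.
r₂ = 6371 + 13380 = 19751 km = 1.9751×10⁷ m.
Transfer ellipse a_t = (r₁ + r₂)/2 = 1.321×10⁷ m.
At r₁: circular v_c1 = √(μ/r₁) = 7727 m/s; transfer-perigee v_p = √[μ(2/r₁ − 1/a_t)] = 9447 m/s.
At r₂: circular v_c2 = √(μ/r₂) = 4492 m/s; transfer-apogee v_a = √[μ(2/r₂ − 1/a_t)] = 3193 m/s.
Δv₂ = v_c2 − v_a = 1299 m/s.
= 1.299 km/s.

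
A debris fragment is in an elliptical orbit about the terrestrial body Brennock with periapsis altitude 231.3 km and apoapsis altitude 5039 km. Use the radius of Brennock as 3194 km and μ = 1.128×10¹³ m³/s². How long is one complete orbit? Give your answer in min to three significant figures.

r_p = 3194 + 231.3 = 3425.3 km = 3.4253×10⁶ m.
r_a = 3194 + 5039 = 8233.0 km = 8.2330×10⁶ m.
Semi-major axis a = (r_p + r_a)/2 = (3425.3 + 8233.0)/2 = 5829.1 km = 5.829×10⁶ m.
By Kepler's third law T = 2π√(a³/μ) = 2π × 4.190×10³ = 2.633×10⁴ s.
= 438.8 min.

T ≈ 439 min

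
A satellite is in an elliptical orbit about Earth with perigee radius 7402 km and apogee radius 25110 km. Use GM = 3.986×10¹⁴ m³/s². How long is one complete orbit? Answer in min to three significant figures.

T ≈ 344 min

Semi-major axis a = (r_p + r_a)/2 = (7402.0 + 25110)/2 = 16256 km = 1.626×10⁷ m.
By Kepler's third law T = 2π√(a³/μ) = 2π × 3.283×10³ = 2.063×10⁴ s.
= 343.8 min.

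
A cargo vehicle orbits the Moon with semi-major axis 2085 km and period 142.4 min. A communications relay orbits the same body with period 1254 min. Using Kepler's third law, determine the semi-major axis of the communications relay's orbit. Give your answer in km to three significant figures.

Kepler's third law: a³ ∝ T², so a₂ = a₁ (T₂/T₁)^(2/3).
T₂/T₁ = 8.806, (T₂/T₁)^(2/3) = 4.264.
a₂ = 2085 × 4.264 = 8891 km.

a₂ ≈ 8890 km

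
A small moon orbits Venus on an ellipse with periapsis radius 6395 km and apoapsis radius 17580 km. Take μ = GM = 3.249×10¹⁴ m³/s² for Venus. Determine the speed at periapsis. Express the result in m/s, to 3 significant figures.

v ≈ 8630 m/s

Semi-major axis a = (r_p + r_a)/2 = 11988 km = 1.199×10⁷ m.
Vis-viva: v² = μ(2/r − 1/a) = 3.249×10¹⁴ × (3.127×10⁻⁷ − 8.342×10⁻⁸) = 7.451×10⁷ m²/s².
v = 8632 m/s.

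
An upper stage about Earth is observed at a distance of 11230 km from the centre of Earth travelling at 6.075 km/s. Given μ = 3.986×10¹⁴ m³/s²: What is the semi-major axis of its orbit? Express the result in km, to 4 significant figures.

r = 1.123×10⁷ m.
Specific orbital energy ε = v²/2 − μ/r = (6075)²/2 − 3.986×10¹⁴/1.123×10⁷ = -1.704×10⁷ J/kg.
Since ε = −μ/(2a), a = −μ/(2ε) = 1.170×10⁷ m = 11695 km.

a ≈ 11700 km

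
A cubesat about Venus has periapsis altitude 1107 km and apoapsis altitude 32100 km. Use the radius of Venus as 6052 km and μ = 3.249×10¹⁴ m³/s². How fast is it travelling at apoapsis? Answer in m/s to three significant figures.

r_p = 6052 + 1107 = 7159.0 km = 7.1590×10⁶ m.
r_a = 6052 + 32100 = 38152 km = 3.8152×10⁷ m.
Semi-major axis a = (r_p + r_a)/2 = 22656 km = 2.266×10⁷ m.
Vis-viva: v² = μ(2/r − 1/a) = 3.249×10¹⁴ × (5.242×10⁻⁸ − 4.414×10⁻⁸) = 2.691×10⁶ m²/s².
v = 1640 m/s.

v ≈ 1640 m/s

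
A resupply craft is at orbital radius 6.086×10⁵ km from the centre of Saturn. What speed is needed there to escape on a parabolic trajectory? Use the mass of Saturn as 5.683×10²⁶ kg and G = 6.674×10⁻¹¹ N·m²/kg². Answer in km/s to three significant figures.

μ = GM = 6.674×10⁻¹¹ × 5.683×10²⁶ = 3.793×10¹⁶ m³/s².
r = 6.086×10⁵ km = 6.086×10⁸ m.
Escape speed v_esc = √(2μ/r) = √(2 × 3.793×10¹⁶ / 6.086×10⁸) = √(1.246×10⁸) = 11160 m/s.
= 11.16 km/s.

v_esc ≈ 11.2 km/s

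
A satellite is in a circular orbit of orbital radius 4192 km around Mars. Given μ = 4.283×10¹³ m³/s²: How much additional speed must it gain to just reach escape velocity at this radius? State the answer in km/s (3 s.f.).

r = 4192 km = 4.192×10⁶ m.
Circular speed v_c = √(μ/r) = 3196 m/s.
Escape speed v_esc = √(2μ/r) = √2 × v_c = 4520 m/s.
Δv = v_esc − v_c = 1324 m/s = 1.324 km/s.

Δv ≈ 1.32 km/s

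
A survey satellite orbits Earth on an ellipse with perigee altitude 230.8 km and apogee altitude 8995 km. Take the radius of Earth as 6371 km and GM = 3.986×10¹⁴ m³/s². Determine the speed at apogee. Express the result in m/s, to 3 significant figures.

v ≈ 3950 m/s

r_p = 6371 + 230.8 = 6601.8 km = 6.6018×10⁶ m.
r_a = 6371 + 8995 = 15366 km = 1.5366×10⁷ m.
Semi-major axis a = (r_p + r_a)/2 = 10984 km = 1.098×10⁷ m.
Vis-viva: v² = μ(2/r − 1/a) = 3.986×10¹⁴ × (1.302×10⁻⁷ − 9.104×10⁻⁸) = 1.559×10⁷ m²/s².
v = 3949 m/s.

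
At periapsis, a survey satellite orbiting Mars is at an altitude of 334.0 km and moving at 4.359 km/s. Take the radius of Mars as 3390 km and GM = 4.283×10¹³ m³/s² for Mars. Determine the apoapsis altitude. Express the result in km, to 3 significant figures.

r_p = 3390 + 334.0 = 3724.0 km = 3.724×10⁶ m.
Specific energy ε = v²/2 − μ/r = -2.001×10⁶ J/kg, so a = −μ/(2ε) = 1.070×10⁷ m.
The apsides satisfy r_p + r_a = 2a, so the apoapsis radius is 2a − r_p = 1.768×10⁷ m = 17684 km.
Apoapsis altitude = 17684 − 3390 = 14294 km.

apoapsis altitude ≈ 14300 km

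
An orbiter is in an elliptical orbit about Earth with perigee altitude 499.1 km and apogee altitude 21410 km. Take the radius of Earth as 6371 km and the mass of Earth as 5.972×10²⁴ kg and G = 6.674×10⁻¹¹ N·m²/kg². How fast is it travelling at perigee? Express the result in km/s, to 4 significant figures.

μ = GM = 6.674×10⁻¹¹ × 5.972×10²⁴ = 3.986×10¹⁴ m³/s².
r_p = 6371 + 499.1 = 6870.1 km = 6.8701×10⁶ m.
r_a = 6371 + 21410 = 27781 km = 2.7781×10⁷ m.
Semi-major axis a = (r_p + r_a)/2 = 17326 km = 1.733×10⁷ m.
Vis-viva: v² = μ(2/r − 1/a) = 3.986×10¹⁴ × (2.911×10⁻⁷ − 5.772×10⁻⁸) = 9.303×10⁷ m²/s².
v = 9645 m/s = 9.645 km/s.

v ≈ 9.645 km/s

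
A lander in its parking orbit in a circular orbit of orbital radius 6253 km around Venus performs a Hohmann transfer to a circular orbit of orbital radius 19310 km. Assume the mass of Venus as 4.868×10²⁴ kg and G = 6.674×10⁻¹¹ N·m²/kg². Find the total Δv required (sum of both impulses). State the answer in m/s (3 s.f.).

μ = GM = 6.674×10⁻¹¹ × 4.868×10²⁴ = 3.249×10¹⁴ m³/s².
r₁ = 6253 km = 6.253×10⁶ m.
r₂ = 19310 km = 1.931×10⁷ m.
Transfer ellipse a_t = (r₁ + r₂)/2 = 1.278×10⁷ m.
At r₁: circular v_c1 = √(μ/r₁) = 7208 m/s; transfer-periapsis v_p = √[μ(2/r₁ − 1/a_t)] = 8860 m/s.
Δv₁ = v_p − v_c1 = 1652 m/s.
At r₂: circular v_c2 = √(μ/r₂) = 4102 m/s; transfer-apoapsis v_a = √[μ(2/r₂ − 1/a_t)] = 2869 m/s.
Δv₂ = v_c2 − v_a = 1233 m/s.
Total Δv = Δv₁ + Δv₂ = 2884 m/s.

Δv_total ≈ 2880 m/s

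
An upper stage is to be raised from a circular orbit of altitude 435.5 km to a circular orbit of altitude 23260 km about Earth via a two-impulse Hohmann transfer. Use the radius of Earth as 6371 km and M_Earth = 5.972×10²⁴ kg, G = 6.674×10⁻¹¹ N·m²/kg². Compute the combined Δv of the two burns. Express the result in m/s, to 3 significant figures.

Δv_total ≈ 3530 m/s

μ = GM = 6.674×10⁻¹¹ × 5.972×10²⁴ = 3.986×10¹⁴ m³/s².
r₁ = 6371 + 435.5 = 6806.5 km = 6.8065×10⁶ m.
r₂ = 6371 + 23260 = 29631 km = 2.9631×10⁷ m.
Transfer ellipse a_t = (r₁ + r₂)/2 = 1.822×10⁷ m.
At r₁: circular v_c1 = √(μ/r₁) = 7652 m/s; transfer-perigee v_p = √[μ(2/r₁ − 1/a_t)] = 9759 m/s.
Δv₁ = v_p − v_c1 = 2107 m/s.
At r₂: circular v_c2 = √(μ/r₂) = 3668 m/s; transfer-apogee v_a = √[μ(2/r₂ − 1/a_t)] = 2242 m/s.
Δv₂ = v_c2 − v_a = 1426 m/s.
Total Δv = Δv₁ + Δv₂ = 3533 m/s.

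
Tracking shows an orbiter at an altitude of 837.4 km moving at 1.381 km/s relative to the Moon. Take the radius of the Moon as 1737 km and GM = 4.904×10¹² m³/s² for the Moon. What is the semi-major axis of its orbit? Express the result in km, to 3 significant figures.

r = 1737 + 837.4 = 2574.4 km = 2.574×10⁶ m.
Vis-viva rearranged: 1/a = 2/r − v²/μ = 7.769×10⁻⁷ − 3.889×10⁻⁷ = 3.880×10⁻⁷ m⁻¹.
a = 2.577×10⁶ m = 2577.4 km.

a ≈ 2580 km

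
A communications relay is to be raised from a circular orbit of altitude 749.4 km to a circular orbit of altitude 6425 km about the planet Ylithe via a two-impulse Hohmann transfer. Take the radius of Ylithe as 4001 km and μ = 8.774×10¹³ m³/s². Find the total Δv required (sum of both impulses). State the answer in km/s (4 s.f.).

r₁ = 4001 + 749.4 = 4750.4 km = 4.7504×10⁶ m.
r₂ = 4001 + 6425 = 10426 km = 1.0426×10⁷ m.
Transfer ellipse a_t = (r₁ + r₂)/2 = 7.588×10⁶ m.
At r₁: circular v_c1 = √(μ/r₁) = 4298 m/s; transfer-periapsis v_p = √[μ(2/r₁ − 1/a_t)] = 5038 m/s.
Δv₁ = v_p − v_c1 = 739.9 m/s.
At r₂: circular v_c2 = √(μ/r₂) = 2901 m/s; transfer-apoapsis v_a = √[μ(2/r₂ − 1/a_t)] = 2295 m/s.
Δv₂ = v_c2 − v_a = 605.7 m/s.
Total Δv = Δv₁ + Δv₂ = 1346 m/s = 1.346 km/s.

Δv_total ≈ 1.346 km/s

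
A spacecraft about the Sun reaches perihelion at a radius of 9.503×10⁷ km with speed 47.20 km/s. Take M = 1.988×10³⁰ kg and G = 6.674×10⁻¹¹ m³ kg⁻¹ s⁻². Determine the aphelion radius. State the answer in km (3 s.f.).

μ = GM = 6.674×10⁻¹¹ × 1.988×10³⁰ = 1.327×10²⁰ m³/s².
r_p = 9.503×10¹⁰ m.
Specific energy ε = v²/2 − μ/r = -2.823×10⁸ J/kg, so a = −μ/(2ε) = 2.350×10¹¹ m.
The apsides satisfy r_p + r_a = 2a, so the aphelion radius is 2a − r_p = 3.750×10¹¹ m = 3.7503×10⁸ km.

aphelion radius ≈ 3.75×10⁸ km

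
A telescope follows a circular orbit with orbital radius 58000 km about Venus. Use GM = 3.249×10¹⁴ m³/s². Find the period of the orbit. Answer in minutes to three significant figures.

T ≈ 2570 minutes

r = 58000 km = 5.800×10⁷ m.
Kepler's third law: T = 2π√(r³/μ) = 2π√((5.800×10⁷)³ / 3.249×10¹⁴).
r³/μ = 6.005×10⁸ s², so T = 2π × 2.451×10⁴ = 1.540×10⁵ s.
Converting: 1.540×10⁵ s ÷ 60.00 = 2566 minutes.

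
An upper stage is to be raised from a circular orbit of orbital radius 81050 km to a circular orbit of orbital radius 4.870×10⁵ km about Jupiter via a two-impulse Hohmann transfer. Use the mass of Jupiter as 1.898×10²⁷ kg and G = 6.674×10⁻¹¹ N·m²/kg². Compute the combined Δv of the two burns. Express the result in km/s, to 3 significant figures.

μ = GM = 6.674×10⁻¹¹ × 1.898×10²⁷ = 1.267×10¹⁷ m³/s².
r₁ = 81050 km = 8.105×10⁷ m.
r₂ = 4.870×10⁵ km = 4.870×10⁸ m.
Transfer ellipse a_t = (r₁ + r₂)/2 = 2.840×10⁸ m.
At r₁: circular v_c1 = √(μ/r₁) = 39530 m/s; transfer-perijove v_p = √[μ(2/r₁ − 1/a_t)] = 51770 m/s.
Δv₁ = v_p − v_c1 = 12230 m/s.
At r₂: circular v_c2 = √(μ/r₂) = 16130 m/s; transfer-apojove v_a = √[μ(2/r₂ − 1/a_t)] = 8615 m/s.
Δv₂ = v_c2 − v_a = 7512 m/s.
Total Δv = Δv₁ + Δv₂ = 19750 m/s = 19.75 km/s.

Δv_total ≈ 19.7 km/s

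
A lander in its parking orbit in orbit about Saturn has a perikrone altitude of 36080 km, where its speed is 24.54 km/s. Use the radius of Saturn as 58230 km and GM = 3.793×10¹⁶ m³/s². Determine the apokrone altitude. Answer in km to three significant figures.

r_p = 58230 + 36080 = 94310 km = 9.431×10⁷ m.
Specific energy ε = v²/2 − μ/r = -1.011×10⁸ J/kg, so a = −μ/(2ε) = 1.876×10⁸ m.
The apsides satisfy r_p + r_a = 2a, so the apokrone radius is 2a − r_p = 2.809×10⁸ m = 2.8094×10⁵ km.
Apokrone altitude = 2.8094×10⁵ − 58230 = 2.2271×10⁵ km.

apokrone altitude ≈ 2.23×10⁵ km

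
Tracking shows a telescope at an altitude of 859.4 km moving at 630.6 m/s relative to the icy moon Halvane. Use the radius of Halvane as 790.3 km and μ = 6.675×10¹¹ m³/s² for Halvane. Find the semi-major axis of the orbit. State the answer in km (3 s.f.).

a ≈ 1620 km

r = 790.3 + 859.4 = 1649.7 km = 1.650×10⁶ m.
Vis-viva rearranged: 1/a = 2/r − v²/μ = 1.212×10⁻⁶ − 5.957×10⁻⁷ = 6.166×10⁻⁷ m⁻¹.
a = 1.622×10⁶ m = 1621.8 km.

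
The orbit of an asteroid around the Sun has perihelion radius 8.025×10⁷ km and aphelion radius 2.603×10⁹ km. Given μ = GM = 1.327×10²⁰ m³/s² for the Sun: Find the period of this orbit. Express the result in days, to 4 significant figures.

T ≈ 9810 days

Semi-major axis a = (r_p + r_a)/2 = (8.0250×10⁷ + 2.6030×10⁹)/2 = 1.3416×10⁹ km = 1.342×10¹² m.
By Kepler's third law T = 2π√(a³/μ) = 2π × 1.349×10⁸ = 8.476×10⁸ s.
= 9810 days.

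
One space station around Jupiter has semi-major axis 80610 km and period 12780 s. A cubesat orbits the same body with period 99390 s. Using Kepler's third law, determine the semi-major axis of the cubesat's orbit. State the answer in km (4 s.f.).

a₂ ≈ 3.164×10⁵ km

Kepler's third law: a³ ∝ T², so a₂ = a₁ (T₂/T₁)^(2/3).
T₂/T₁ = 7.777, (T₂/T₁)^(2/3) = 3.925.
a₂ = 80610 × 3.925 = 3.164×10⁵ km.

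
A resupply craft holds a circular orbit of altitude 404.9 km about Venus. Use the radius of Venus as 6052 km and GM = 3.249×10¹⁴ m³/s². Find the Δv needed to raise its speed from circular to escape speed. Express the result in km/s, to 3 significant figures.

Δv ≈ 2.94 km/s

r = 6052 + 404.9 = 6456.9 km = 6.4569×10⁶ m.
Circular speed v_c = √(μ/r) = 7094 m/s.
Escape speed v_esc = √(2μ/r) = √2 × v_c = 10030 m/s.
Δv = v_esc − v_c = 2938 m/s = 2.938 km/s.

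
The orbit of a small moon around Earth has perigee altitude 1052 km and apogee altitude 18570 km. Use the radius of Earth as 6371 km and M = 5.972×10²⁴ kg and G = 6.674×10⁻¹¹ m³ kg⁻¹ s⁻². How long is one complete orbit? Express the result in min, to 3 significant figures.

T ≈ 341 min

μ = GM = 6.674×10⁻¹¹ × 5.972×10²⁴ = 3.986×10¹⁴ m³/s².
r_p = 6371 + 1052 = 7423.0 km = 7.4230×10⁶ m.
r_a = 6371 + 18570 = 24941 km = 2.4941×10⁷ m.
Semi-major axis a = (r_p + r_a)/2 = (7423.0 + 24941)/2 = 16182 km = 1.618×10⁷ m.
By Kepler's third law T = 2π√(a³/μ) = 2π × 3.261×10³ = 2.049×10⁴ s.
= 341.4 min.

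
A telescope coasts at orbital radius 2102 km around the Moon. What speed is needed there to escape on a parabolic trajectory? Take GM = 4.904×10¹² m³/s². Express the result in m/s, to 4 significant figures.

r = 2102 km = 2.102×10⁶ m.
Escape speed v_esc = √(2μ/r) = √(2 × 4.904×10¹² / 2.102×10⁶) = √(4.666×10⁶) = 2160 m/s.

v_esc ≈ 2160 m/s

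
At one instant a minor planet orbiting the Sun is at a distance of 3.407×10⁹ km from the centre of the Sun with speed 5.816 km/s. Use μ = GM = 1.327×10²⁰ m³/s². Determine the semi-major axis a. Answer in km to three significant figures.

r = 3.407×10¹² m.
Vis-viva rearranged: 1/a = 2/r − v²/μ = 5.870×10⁻¹³ − 2.549×10⁻¹³ = 3.321×10⁻¹³ m⁻¹.
a = 3.011×10¹² m = 3.0109×10⁹ km.

a ≈ 3.01×10⁹ km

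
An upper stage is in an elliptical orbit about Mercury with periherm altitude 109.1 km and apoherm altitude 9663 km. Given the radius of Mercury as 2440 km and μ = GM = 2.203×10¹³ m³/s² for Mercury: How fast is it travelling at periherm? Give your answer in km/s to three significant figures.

v ≈ 3.78 km/s

r_p = 2440 + 109.1 = 2549.1 km = 2.5491×10⁶ m.
r_a = 2440 + 9663 = 12103 km = 1.2103×10⁷ m.
Semi-major axis a = (r_p + r_a)/2 = 7326.1 km = 7.326×10⁶ m.
Vis-viva: v² = μ(2/r − 1/a) = 2.203×10¹³ × (7.846×10⁻⁷ − 1.365×10⁻⁷) = 1.428×10⁷ m²/s².
v = 3779 m/s = 3.779 km/s.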